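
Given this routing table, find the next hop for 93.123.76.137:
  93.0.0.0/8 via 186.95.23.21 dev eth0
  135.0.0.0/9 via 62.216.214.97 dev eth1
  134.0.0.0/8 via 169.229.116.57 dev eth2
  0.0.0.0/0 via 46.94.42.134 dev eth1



Longest prefix match for 93.123.76.137:
  /8 93.0.0.0: MATCH
  /9 135.0.0.0: no
  /8 134.0.0.0: no
  /0 0.0.0.0: MATCH
Selected: next-hop 186.95.23.21 via eth0 (matched /8)


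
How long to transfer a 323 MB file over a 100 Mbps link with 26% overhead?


Effective throughput = 100 * (1 - 26/100) = 74 Mbps
File size in Mb = 323 * 8 = 2584 Mb
Time = 2584 / 74
Time = 34.9189 seconds


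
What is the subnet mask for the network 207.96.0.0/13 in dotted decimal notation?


/13 means 13 network bits, 19 host bits
Binary: 11111111111110000000000000000000
Mask: 255.248.0.0


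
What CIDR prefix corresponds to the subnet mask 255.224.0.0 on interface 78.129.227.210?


Binary: 11111111.11100000.00000000.00000000
Count leading 1s
Prefix: /11


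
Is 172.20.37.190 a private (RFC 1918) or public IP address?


RFC 1918 private ranges:
  10.0.0.0/8 (10.0.0.0 - 10.255.255.255)
  172.16.0.0/12 (172.16.0.0 - 172.31.255.255)
  192.168.0.0/16 (192.168.0.0 - 192.168.255.255)
Private (in 172.16.0.0/12)


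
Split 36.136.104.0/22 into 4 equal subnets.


New prefix = 22 + 2 = 24
Each subnet has 256 addresses
  36.136.104.0/24
  36.136.105.0/24
  36.136.106.0/24
  36.136.107.0/24
Subnets: 36.136.104.0/24, 36.136.105.0/24, 36.136.106.0/24, 36.136.107.0/24


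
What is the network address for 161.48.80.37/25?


IP:   10100001.00110000.01010000.00100101
Mask: 11111111.11111111.11111111.10000000
AND operation:
Net:  10100001.00110000.01010000.00000000
Network: 161.48.80.0/25


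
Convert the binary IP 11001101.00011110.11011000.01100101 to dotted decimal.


11001101 = 205
00011110 = 30
11011000 = 216
01100101 = 101
IP: 205.30.216.101


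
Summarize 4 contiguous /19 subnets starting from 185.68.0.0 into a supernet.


Original prefix: /19
Number of subnets: 4 = 2^2
New prefix = 19 - 2 = 17
Supernet: 185.68.0.0/17


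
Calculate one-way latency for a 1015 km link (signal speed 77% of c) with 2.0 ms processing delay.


Speed = 0.77 * 3e5 km/s = 231000 km/s
Propagation delay = 1015 / 231000 = 0.0044 s = 4.3939 ms
Processing delay = 2.0 ms
Total one-way latency = 6.3939 ms


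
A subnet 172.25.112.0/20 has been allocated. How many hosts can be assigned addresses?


Host bits = 32 - 20 = 12
Total addresses = 2^12 = 4096
Usable = total - 2 (network and broadcast)
Usable hosts: 4094


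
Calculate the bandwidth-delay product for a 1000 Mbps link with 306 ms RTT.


BDP = bandwidth * RTT
= 1000 Mbps * 306 ms
= 1000 * 1e6 * 306 / 1000 bits
= 306000000 bits
= 38250000 bytes
= 37353.5156 KB
BDP = 306000000 bits (38250000 bytes)


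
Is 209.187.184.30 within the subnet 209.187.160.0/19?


Subnet network: 209.187.160.0
Test IP AND mask: 209.187.160.0
Yes, 209.187.184.30 is in 209.187.160.0/19


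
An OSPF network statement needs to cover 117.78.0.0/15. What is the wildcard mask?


Subnet mask: 255.254.0.0
Wildcard = 255.255.255.255 - subnet mask
255 - 255 = 0
255 - 254 = 1
255 - 0 = 255
255 - 0 = 255
Wildcard: 0.1.255.255


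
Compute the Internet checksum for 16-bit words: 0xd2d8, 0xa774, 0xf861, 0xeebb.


Sum all words (with carry folding):
+ 0xd2d8 = 0xd2d8
+ 0xa774 = 0x7a4d
+ 0xf861 = 0x72af
+ 0xeebb = 0x616b
One's complement: ~0x616b
Checksum = 0x9e94


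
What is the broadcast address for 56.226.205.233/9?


Network: 56.128.0.0/9
Host bits = 23
Set all host bits to 1:
Broadcast: 56.255.255.255


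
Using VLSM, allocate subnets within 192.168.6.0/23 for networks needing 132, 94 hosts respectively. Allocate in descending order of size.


132 hosts -> /24 (254 usable): 192.168.6.0/24
94 hosts -> /25 (126 usable): 192.168.7.0/25
Allocation: 192.168.6.0/24 (132 hosts, 254 usable); 192.168.7.0/25 (94 hosts, 126 usable)


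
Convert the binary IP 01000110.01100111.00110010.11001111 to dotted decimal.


01000110 = 70
01100111 = 103
00110010 = 50
11001111 = 207
IP: 70.103.50.207


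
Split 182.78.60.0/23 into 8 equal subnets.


New prefix = 23 + 3 = 26
Each subnet has 64 addresses
  182.78.60.0/26
  182.78.60.64/26
  182.78.60.128/26
  182.78.60.192/26
  182.78.61.0/26
  182.78.61.64/26
  182.78.61.128/26
  182.78.61.192/26
Subnets: 182.78.60.0/26, 182.78.60.64/26, 182.78.60.128/26, 182.78.60.192/26, 182.78.61.0/26, 182.78.61.64/26, 182.78.61.128/26, 182.78.61.192/26


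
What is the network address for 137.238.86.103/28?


IP:   10001001.11101110.01010110.01100111
Mask: 11111111.11111111.11111111.11110000
AND operation:
Net:  10001001.11101110.01010110.01100000
Network: 137.238.86.96/28


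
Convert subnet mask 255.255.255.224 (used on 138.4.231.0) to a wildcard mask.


Subnet mask: 255.255.255.224
Wildcard = 255.255.255.255 - subnet mask
255 - 255 = 0
255 - 255 = 0
255 - 255 = 0
255 - 224 = 31
Wildcard: 0.0.0.31


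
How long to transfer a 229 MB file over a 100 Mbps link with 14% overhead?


Effective throughput = 100 * (1 - 14/100) = 86 Mbps
File size in Mb = 229 * 8 = 1832 Mb
Time = 1832 / 86
Time = 21.3023 seconds


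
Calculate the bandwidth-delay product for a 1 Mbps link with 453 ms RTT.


BDP = bandwidth * RTT
= 1 Mbps * 453 ms
= 1 * 1e6 * 453 / 1000 bits
= 453000 bits
= 56625 bytes
= 55.2979 KB
BDP = 453000 bits (56625 bytes)


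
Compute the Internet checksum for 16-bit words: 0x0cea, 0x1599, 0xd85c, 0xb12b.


Sum all words (with carry folding):
+ 0x0cea = 0x0cea
+ 0x1599 = 0x2283
+ 0xd85c = 0xfadf
+ 0xb12b = 0xac0b
One's complement: ~0xac0b
Checksum = 0x53f4


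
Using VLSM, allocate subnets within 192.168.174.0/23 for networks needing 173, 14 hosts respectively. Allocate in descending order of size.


173 hosts -> /24 (254 usable): 192.168.174.0/24
14 hosts -> /28 (14 usable): 192.168.175.0/28
Allocation: 192.168.174.0/24 (173 hosts, 254 usable); 192.168.175.0/28 (14 hosts, 14 usable)


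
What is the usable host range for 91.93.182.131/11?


Network: 91.64.0.0
Broadcast: 91.95.255.255
First usable = network + 1
Last usable = broadcast - 1
Range: 91.64.0.1 to 91.95.255.254


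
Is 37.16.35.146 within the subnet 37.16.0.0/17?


Subnet network: 37.16.0.0
Test IP AND mask: 37.16.0.0
Yes, 37.16.35.146 is in 37.16.0.0/17


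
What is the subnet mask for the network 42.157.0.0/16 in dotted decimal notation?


/16 means 16 network bits, 16 host bits
Binary: 11111111111111110000000000000000
Mask: 255.255.0.0


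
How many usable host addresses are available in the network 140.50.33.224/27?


Host bits = 32 - 27 = 5
Total addresses = 2^5 = 32
Usable = total - 2 (network and broadcast)
Usable hosts: 30


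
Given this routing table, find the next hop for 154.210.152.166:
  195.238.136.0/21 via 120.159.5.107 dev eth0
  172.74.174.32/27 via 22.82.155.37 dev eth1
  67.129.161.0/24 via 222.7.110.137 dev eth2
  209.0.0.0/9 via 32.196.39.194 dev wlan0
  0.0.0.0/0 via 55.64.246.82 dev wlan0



Longest prefix match for 154.210.152.166:
  /21 195.238.136.0: no
  /27 172.74.174.32: no
  /24 67.129.161.0: no
  /9 209.0.0.0: no
  /0 0.0.0.0: MATCH
Selected: next-hop 55.64.246.82 via wlan0 (matched /0)


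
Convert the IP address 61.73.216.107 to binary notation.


61 = 00111101
73 = 01001001
216 = 11011000
107 = 01101011
Binary: 00111101.01001001.11011000.01101011


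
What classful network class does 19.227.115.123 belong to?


First octet: 19
Binary: 00010011
0xxxxxxx -> Class A (1-126)
Class A, default mask 255.0.0.0 (/8)


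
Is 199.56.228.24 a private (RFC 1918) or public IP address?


RFC 1918 private ranges:
  10.0.0.0/8 (10.0.0.0 - 10.255.255.255)
  172.16.0.0/12 (172.16.0.0 - 172.31.255.255)
  192.168.0.0/16 (192.168.0.0 - 192.168.255.255)
Public (not in any RFC 1918 range)


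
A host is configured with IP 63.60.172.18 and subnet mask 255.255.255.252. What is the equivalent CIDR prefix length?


Binary: 11111111.11111111.11111111.11111100
Count leading 1s
Prefix: /30


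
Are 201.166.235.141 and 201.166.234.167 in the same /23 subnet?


Mask: 255.255.254.0
201.166.235.141 AND mask = 201.166.234.0
201.166.234.167 AND mask = 201.166.234.0
Yes, same subnet (201.166.234.0)


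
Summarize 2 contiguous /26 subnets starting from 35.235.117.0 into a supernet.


Original prefix: /26
Number of subnets: 2 = 2^1
New prefix = 26 - 1 = 25
Supernet: 35.235.117.0/25


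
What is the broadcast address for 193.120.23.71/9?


Network: 193.0.0.0/9
Host bits = 23
Set all host bits to 1:
Broadcast: 193.127.255.255


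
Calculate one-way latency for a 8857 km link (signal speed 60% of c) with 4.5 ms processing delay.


Speed = 0.6 * 3e5 km/s = 180000 km/s
Propagation delay = 8857 / 180000 = 0.0492 s = 49.2056 ms
Processing delay = 4.5 ms
Total one-way latency = 53.7056 ms


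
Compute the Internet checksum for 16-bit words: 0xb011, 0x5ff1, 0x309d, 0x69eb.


Sum all words (with carry folding):
+ 0xb011 = 0xb011
+ 0x5ff1 = 0x1003
+ 0x309d = 0x40a0
+ 0x69eb = 0xaa8b
One's complement: ~0xaa8b
Checksum = 0x5574


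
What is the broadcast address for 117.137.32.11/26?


Network: 117.137.32.0/26
Host bits = 6
Set all host bits to 1:
Broadcast: 117.137.32.63


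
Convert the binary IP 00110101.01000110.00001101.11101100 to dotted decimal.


00110101 = 53
01000110 = 70
00001101 = 13
11101100 = 236
IP: 53.70.13.236


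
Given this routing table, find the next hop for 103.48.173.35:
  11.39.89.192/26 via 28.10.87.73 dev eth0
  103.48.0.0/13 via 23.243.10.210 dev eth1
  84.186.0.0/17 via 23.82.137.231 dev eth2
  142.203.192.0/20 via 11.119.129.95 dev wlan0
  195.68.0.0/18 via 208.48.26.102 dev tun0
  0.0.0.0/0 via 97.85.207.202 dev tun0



Longest prefix match for 103.48.173.35:
  /26 11.39.89.192: no
  /13 103.48.0.0: MATCH
  /17 84.186.0.0: no
  /20 142.203.192.0: no
  /18 195.68.0.0: no
  /0 0.0.0.0: MATCH
Selected: next-hop 23.243.10.210 via eth1 (matched /13)


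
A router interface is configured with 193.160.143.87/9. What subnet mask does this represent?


/9 means 9 network bits, 23 host bits
Binary: 11111111100000000000000000000000
Mask: 255.128.0.0


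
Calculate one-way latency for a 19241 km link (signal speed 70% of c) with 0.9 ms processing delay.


Speed = 0.7 * 3e5 km/s = 210000 km/s
Propagation delay = 19241 / 210000 = 0.0916 s = 91.6238 ms
Processing delay = 0.9 ms
Total one-way latency = 92.5238 ms


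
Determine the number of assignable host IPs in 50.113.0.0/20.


Host bits = 32 - 20 = 12
Total addresses = 2^12 = 4096
Usable = total - 2 (network and broadcast)
Usable hosts: 4094


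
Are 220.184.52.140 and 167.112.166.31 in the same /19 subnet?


Mask: 255.255.224.0
220.184.52.140 AND mask = 220.184.32.0
167.112.166.31 AND mask = 167.112.160.0
No, different subnets (220.184.32.0 vs 167.112.160.0)


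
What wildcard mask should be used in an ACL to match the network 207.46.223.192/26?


Subnet mask: 255.255.255.192
Wildcard = 255.255.255.255 - subnet mask
255 - 255 = 0
255 - 255 = 0
255 - 255 = 0
255 - 192 = 63
Wildcard: 0.0.0.63


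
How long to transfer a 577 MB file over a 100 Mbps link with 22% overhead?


Effective throughput = 100 * (1 - 22/100) = 78 Mbps
File size in Mb = 577 * 8 = 4616 Mb
Time = 4616 / 78
Time = 59.1795 seconds


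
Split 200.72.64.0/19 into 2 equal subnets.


New prefix = 19 + 1 = 20
Each subnet has 4096 addresses
  200.72.64.0/20
  200.72.80.0/20
Subnets: 200.72.64.0/20, 200.72.80.0/20


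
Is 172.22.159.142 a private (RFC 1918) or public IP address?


RFC 1918 private ranges:
  10.0.0.0/8 (10.0.0.0 - 10.255.255.255)
  172.16.0.0/12 (172.16.0.0 - 172.31.255.255)
  192.168.0.0/16 (192.168.0.0 - 192.168.255.255)
Private (in 172.16.0.0/12)


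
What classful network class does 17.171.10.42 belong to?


First octet: 17
Binary: 00010001
0xxxxxxx -> Class A (1-126)
Class A, default mask 255.0.0.0 (/8)


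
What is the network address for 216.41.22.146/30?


IP:   11011000.00101001.00010110.10010010
Mask: 11111111.11111111.11111111.11111100
AND operation:
Net:  11011000.00101001.00010110.10010000
Network: 216.41.22.144/30


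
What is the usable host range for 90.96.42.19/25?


Network: 90.96.42.0
Broadcast: 90.96.42.127
First usable = network + 1
Last usable = broadcast - 1
Range: 90.96.42.1 to 90.96.42.126


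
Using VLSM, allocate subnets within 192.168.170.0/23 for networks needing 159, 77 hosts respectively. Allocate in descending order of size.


159 hosts -> /24 (254 usable): 192.168.170.0/24
77 hosts -> /25 (126 usable): 192.168.171.0/25
Allocation: 192.168.170.0/24 (159 hosts, 254 usable); 192.168.171.0/25 (77 hosts, 126 usable)


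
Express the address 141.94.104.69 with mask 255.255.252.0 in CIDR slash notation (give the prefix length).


Binary: 11111111.11111111.11111100.00000000
Count leading 1s
Prefix: /22


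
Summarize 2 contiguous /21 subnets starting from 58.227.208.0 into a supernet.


Original prefix: /21
Number of subnets: 2 = 2^1
New prefix = 21 - 1 = 20
Supernet: 58.227.208.0/20


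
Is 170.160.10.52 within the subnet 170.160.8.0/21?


Subnet network: 170.160.8.0
Test IP AND mask: 170.160.8.0
Yes, 170.160.10.52 is in 170.160.8.0/21


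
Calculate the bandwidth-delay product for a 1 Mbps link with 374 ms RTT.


BDP = bandwidth * RTT
= 1 Mbps * 374 ms
= 1 * 1e6 * 374 / 1000 bits
= 374000 bits
= 46750 bytes
= 45.6543 KB
BDP = 374000 bits (46750 bytes)


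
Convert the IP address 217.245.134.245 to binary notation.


217 = 11011001
245 = 11110101
134 = 10000110
245 = 11110101
Binary: 11011001.11110101.10000110.11110101


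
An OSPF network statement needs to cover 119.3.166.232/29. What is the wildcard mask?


Subnet mask: 255.255.255.248
Wildcard = 255.255.255.255 - subnet mask
255 - 255 = 0
255 - 255 = 0
255 - 255 = 0
255 - 248 = 7
Wildcard: 0.0.0.7


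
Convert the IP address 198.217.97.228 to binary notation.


198 = 11000110
217 = 11011001
97 = 01100001
228 = 11100100
Binary: 11000110.11011001.01100001.11100100


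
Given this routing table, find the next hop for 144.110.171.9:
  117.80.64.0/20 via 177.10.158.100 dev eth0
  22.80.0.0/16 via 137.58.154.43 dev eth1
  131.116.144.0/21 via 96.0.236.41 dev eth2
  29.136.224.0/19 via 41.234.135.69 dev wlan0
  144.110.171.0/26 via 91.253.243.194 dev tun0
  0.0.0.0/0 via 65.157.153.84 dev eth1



Longest prefix match for 144.110.171.9:
  /20 117.80.64.0: no
  /16 22.80.0.0: no
  /21 131.116.144.0: no
  /19 29.136.224.0: no
  /26 144.110.171.0: MATCH
  /0 0.0.0.0: MATCH
Selected: next-hop 91.253.243.194 via tun0 (matched /26)


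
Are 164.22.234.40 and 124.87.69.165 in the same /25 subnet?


Mask: 255.255.255.128
164.22.234.40 AND mask = 164.22.234.0
124.87.69.165 AND mask = 124.87.69.128
No, different subnets (164.22.234.0 vs 124.87.69.128)


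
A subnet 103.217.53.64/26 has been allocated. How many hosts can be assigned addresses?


Host bits = 32 - 26 = 6
Total addresses = 2^6 = 64
Usable = total - 2 (network and broadcast)
Usable hosts: 62


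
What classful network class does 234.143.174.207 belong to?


First octet: 234
Binary: 11101010
1110xxxx -> Class D (224-239)
Class D (multicast), default mask N/A


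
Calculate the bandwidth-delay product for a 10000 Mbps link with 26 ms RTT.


BDP = bandwidth * RTT
= 10000 Mbps * 26 ms
= 10000 * 1e6 * 26 / 1000 bits
= 260000000 bits
= 32500000 bytes
= 31738.2812 KB
BDP = 260000000 bits (32500000 bytes)


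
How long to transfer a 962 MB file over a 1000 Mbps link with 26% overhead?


Effective throughput = 1000 * (1 - 26/100) = 740 Mbps
File size in Mb = 962 * 8 = 7696 Mb
Time = 7696 / 740
Time = 10.4 seconds


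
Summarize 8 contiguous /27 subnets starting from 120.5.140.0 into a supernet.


Original prefix: /27
Number of subnets: 8 = 2^3
New prefix = 27 - 3 = 24
Supernet: 120.5.140.0/24


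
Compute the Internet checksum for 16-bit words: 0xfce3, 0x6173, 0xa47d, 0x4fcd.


Sum all words (with carry folding):
+ 0xfce3 = 0xfce3
+ 0x6173 = 0x5e57
+ 0xa47d = 0x02d5
+ 0x4fcd = 0x52a2
One's complement: ~0x52a2
Checksum = 0xad5d


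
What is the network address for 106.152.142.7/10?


IP:   01101010.10011000.10001110.00000111
Mask: 11111111.11000000.00000000.00000000
AND operation:
Net:  01101010.10000000.00000000.00000000
Network: 106.128.0.0/10


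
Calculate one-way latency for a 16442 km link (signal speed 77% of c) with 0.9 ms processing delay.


Speed = 0.77 * 3e5 km/s = 231000 km/s
Propagation delay = 16442 / 231000 = 0.0712 s = 71.1775 ms
Processing delay = 0.9 ms
Total one-way latency = 72.0775 ms


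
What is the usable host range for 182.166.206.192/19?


Network: 182.166.192.0
Broadcast: 182.166.223.255
First usable = network + 1
Last usable = broadcast - 1
Range: 182.166.192.1 to 182.166.223.254


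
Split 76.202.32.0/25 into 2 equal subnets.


New prefix = 25 + 1 = 26
Each subnet has 64 addresses
  76.202.32.0/26
  76.202.32.64/26
Subnets: 76.202.32.0/26, 76.202.32.64/26


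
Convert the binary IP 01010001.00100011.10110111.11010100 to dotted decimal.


01010001 = 81
00100011 = 35
10110111 = 183
11010100 = 212
IP: 81.35.183.212


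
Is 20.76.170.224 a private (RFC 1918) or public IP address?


RFC 1918 private ranges:
  10.0.0.0/8 (10.0.0.0 - 10.255.255.255)
  172.16.0.0/12 (172.16.0.0 - 172.31.255.255)
  192.168.0.0/16 (192.168.0.0 - 192.168.255.255)
Public (not in any RFC 1918 range)


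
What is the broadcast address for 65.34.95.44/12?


Network: 65.32.0.0/12
Host bits = 20
Set all host bits to 1:
Broadcast: 65.47.255.255


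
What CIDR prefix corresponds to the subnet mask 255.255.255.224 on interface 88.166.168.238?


Binary: 11111111.11111111.11111111.11100000
Count leading 1s
Prefix: /27


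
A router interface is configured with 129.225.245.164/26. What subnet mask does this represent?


/26 means 26 network bits, 6 host bits
Binary: 11111111111111111111111111000000
Mask: 255.255.255.192


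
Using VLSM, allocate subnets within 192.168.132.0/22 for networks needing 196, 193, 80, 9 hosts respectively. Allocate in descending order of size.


196 hosts -> /24 (254 usable): 192.168.132.0/24
193 hosts -> /24 (254 usable): 192.168.133.0/24
80 hosts -> /25 (126 usable): 192.168.134.0/25
9 hosts -> /28 (14 usable): 192.168.134.128/28
Allocation: 192.168.132.0/24 (196 hosts, 254 usable); 192.168.133.0/24 (193 hosts, 254 usable); 192.168.134.0/25 (80 hosts, 126 usable); 192.168.134.128/28 (9 hosts, 14 usable)


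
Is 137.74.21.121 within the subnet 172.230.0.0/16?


Subnet network: 172.230.0.0
Test IP AND mask: 137.74.0.0
No, 137.74.21.121 is not in 172.230.0.0/16


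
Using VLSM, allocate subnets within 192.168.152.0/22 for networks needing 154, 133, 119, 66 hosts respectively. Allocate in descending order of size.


154 hosts -> /24 (254 usable): 192.168.152.0/24
133 hosts -> /24 (254 usable): 192.168.153.0/24
119 hosts -> /25 (126 usable): 192.168.154.0/25
66 hosts -> /25 (126 usable): 192.168.154.128/25
Allocation: 192.168.152.0/24 (154 hosts, 254 usable); 192.168.153.0/24 (133 hosts, 254 usable); 192.168.154.0/25 (119 hosts, 126 usable); 192.168.154.128/25 (66 hosts, 126 usable)


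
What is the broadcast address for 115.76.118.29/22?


Network: 115.76.116.0/22
Host bits = 10
Set all host bits to 1:
Broadcast: 115.76.119.255


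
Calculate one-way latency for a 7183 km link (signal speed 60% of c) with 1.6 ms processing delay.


Speed = 0.6 * 3e5 km/s = 180000 km/s
Propagation delay = 7183 / 180000 = 0.0399 s = 39.9056 ms
Processing delay = 1.6 ms
Total one-way latency = 41.5056 ms


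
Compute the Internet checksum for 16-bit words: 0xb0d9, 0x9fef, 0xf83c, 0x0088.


Sum all words (with carry folding):
+ 0xb0d9 = 0xb0d9
+ 0x9fef = 0x50c9
+ 0xf83c = 0x4906
+ 0x0088 = 0x498e
One's complement: ~0x498e
Checksum = 0xb671


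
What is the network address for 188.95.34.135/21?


IP:   10111100.01011111.00100010.10000111
Mask: 11111111.11111111.11111000.00000000
AND operation:
Net:  10111100.01011111.00100000.00000000
Network: 188.95.32.0/21


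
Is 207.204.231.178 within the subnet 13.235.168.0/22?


Subnet network: 13.235.168.0
Test IP AND mask: 207.204.228.0
No, 207.204.231.178 is not in 13.235.168.0/22


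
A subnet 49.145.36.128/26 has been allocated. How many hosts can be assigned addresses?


Host bits = 32 - 26 = 6
Total addresses = 2^6 = 64
Usable = total - 2 (network and broadcast)
Usable hosts: 62


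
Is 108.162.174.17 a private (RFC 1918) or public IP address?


RFC 1918 private ranges:
  10.0.0.0/8 (10.0.0.0 - 10.255.255.255)
  172.16.0.0/12 (172.16.0.0 - 172.31.255.255)
  192.168.0.0/16 (192.168.0.0 - 192.168.255.255)
Public (not in any RFC 1918 range)


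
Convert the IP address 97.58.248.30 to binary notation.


97 = 01100001
58 = 00111010
248 = 11111000
30 = 00011110
Binary: 01100001.00111010.11111000.00011110


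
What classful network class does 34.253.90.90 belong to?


First octet: 34
Binary: 00100010
0xxxxxxx -> Class A (1-126)
Class A, default mask 255.0.0.0 (/8)


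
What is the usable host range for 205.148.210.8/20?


Network: 205.148.208.0
Broadcast: 205.148.223.255
First usable = network + 1
Last usable = broadcast - 1
Range: 205.148.208.1 to 205.148.223.254


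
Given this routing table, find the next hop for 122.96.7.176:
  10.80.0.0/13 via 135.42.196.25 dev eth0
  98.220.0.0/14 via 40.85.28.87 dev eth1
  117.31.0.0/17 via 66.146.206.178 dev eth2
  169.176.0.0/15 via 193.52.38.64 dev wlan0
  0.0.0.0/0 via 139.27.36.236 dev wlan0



Longest prefix match for 122.96.7.176:
  /13 10.80.0.0: no
  /14 98.220.0.0: no
  /17 117.31.0.0: no
  /15 169.176.0.0: no
  /0 0.0.0.0: MATCH
Selected: next-hop 139.27.36.236 via wlan0 (matched /0)


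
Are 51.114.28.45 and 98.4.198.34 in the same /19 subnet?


Mask: 255.255.224.0
51.114.28.45 AND mask = 51.114.0.0
98.4.198.34 AND mask = 98.4.192.0
No, different subnets (51.114.0.0 vs 98.4.192.0)


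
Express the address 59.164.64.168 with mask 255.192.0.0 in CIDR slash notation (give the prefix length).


Binary: 11111111.11000000.00000000.00000000
Count leading 1s
Prefix: /10


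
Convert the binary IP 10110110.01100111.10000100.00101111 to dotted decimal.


10110110 = 182
01100111 = 103
10000100 = 132
00101111 = 47
IP: 182.103.132.47


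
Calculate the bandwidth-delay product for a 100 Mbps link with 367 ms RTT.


BDP = bandwidth * RTT
= 100 Mbps * 367 ms
= 100 * 1e6 * 367 / 1000 bits
= 36700000 bits
= 4587500 bytes
= 4479.9805 KB
BDP = 36700000 bits (4587500 bytes)


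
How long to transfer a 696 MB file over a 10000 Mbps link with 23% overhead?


Effective throughput = 10000 * (1 - 23/100) = 7700 Mbps
File size in Mb = 696 * 8 = 5568 Mb
Time = 5568 / 7700
Time = 0.7231 seconds


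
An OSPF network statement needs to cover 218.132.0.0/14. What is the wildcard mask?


Subnet mask: 255.252.0.0
Wildcard = 255.255.255.255 - subnet mask
255 - 255 = 0
255 - 252 = 3
255 - 0 = 255
255 - 0 = 255
Wildcard: 0.3.255.255


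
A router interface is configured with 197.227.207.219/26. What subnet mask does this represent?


/26 means 26 network bits, 6 host bits
Binary: 11111111111111111111111111000000
Mask: 255.255.255.192


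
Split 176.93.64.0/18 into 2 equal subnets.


New prefix = 18 + 1 = 19
Each subnet has 8192 addresses
  176.93.64.0/19
  176.93.96.0/19
Subnets: 176.93.64.0/19, 176.93.96.0/19


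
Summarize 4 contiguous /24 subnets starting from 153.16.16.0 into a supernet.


Original prefix: /24
Number of subnets: 4 = 2^2
New prefix = 24 - 2 = 22
Supernet: 153.16.16.0/22


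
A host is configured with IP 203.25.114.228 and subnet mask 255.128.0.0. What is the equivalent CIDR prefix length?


Binary: 11111111.10000000.00000000.00000000
Count leading 1s
Prefix: /9


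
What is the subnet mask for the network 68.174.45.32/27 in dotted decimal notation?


/27 means 27 network bits, 5 host bits
Binary: 11111111111111111111111111100000
Mask: 255.255.255.224


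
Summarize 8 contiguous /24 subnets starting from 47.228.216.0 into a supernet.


Original prefix: /24
Number of subnets: 8 = 2^3
New prefix = 24 - 3 = 21
Supernet: 47.228.216.0/21


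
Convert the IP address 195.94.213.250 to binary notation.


195 = 11000011
94 = 01011110
213 = 11010101
250 = 11111010
Binary: 11000011.01011110.11010101.11111010


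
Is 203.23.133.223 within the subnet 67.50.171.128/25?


Subnet network: 67.50.171.128
Test IP AND mask: 203.23.133.128
No, 203.23.133.223 is not in 67.50.171.128/25


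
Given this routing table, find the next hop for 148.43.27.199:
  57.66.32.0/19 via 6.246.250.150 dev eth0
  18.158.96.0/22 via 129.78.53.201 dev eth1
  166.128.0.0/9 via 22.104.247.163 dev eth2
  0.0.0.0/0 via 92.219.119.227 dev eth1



Longest prefix match for 148.43.27.199:
  /19 57.66.32.0: no
  /22 18.158.96.0: no
  /9 166.128.0.0: no
  /0 0.0.0.0: MATCH
Selected: next-hop 92.219.119.227 via eth1 (matched /0)


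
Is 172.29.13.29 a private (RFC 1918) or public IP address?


RFC 1918 private ranges:
  10.0.0.0/8 (10.0.0.0 - 10.255.255.255)
  172.16.0.0/12 (172.16.0.0 - 172.31.255.255)
  192.168.0.0/16 (192.168.0.0 - 192.168.255.255)
Private (in 172.16.0.0/12)


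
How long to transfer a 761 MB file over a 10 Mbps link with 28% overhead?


Effective throughput = 10 * (1 - 28/100) = 7.2 Mbps
File size in Mb = 761 * 8 = 6088 Mb
Time = 6088 / 7.2
Time = 845.5556 seconds


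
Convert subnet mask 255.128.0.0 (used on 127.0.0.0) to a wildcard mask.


Subnet mask: 255.128.0.0
Wildcard = 255.255.255.255 - subnet mask
255 - 255 = 0
255 - 128 = 127
255 - 0 = 255
255 - 0 = 255
Wildcard: 0.127.255.255


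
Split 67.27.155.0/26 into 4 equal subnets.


New prefix = 26 + 2 = 28
Each subnet has 16 addresses
  67.27.155.0/28
  67.27.155.16/28
  67.27.155.32/28
  67.27.155.48/28
Subnets: 67.27.155.0/28, 67.27.155.16/28, 67.27.155.32/28, 67.27.155.48/28


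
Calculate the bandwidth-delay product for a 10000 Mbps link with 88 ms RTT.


BDP = bandwidth * RTT
= 10000 Mbps * 88 ms
= 10000 * 1e6 * 88 / 1000 bits
= 880000000 bits
= 110000000 bytes
= 107421.875 KB
BDP = 880000000 bits (110000000 bytes)


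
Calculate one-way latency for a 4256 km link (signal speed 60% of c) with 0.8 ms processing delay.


Speed = 0.6 * 3e5 km/s = 180000 km/s
Propagation delay = 4256 / 180000 = 0.0236 s = 23.6444 ms
Processing delay = 0.8 ms
Total one-way latency = 24.4444 ms


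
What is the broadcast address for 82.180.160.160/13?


Network: 82.176.0.0/13
Host bits = 19
Set all host bits to 1:
Broadcast: 82.183.255.255


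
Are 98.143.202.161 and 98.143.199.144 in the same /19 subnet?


Mask: 255.255.224.0
98.143.202.161 AND mask = 98.143.192.0
98.143.199.144 AND mask = 98.143.192.0
Yes, same subnet (98.143.192.0)


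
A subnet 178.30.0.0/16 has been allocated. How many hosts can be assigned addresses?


Host bits = 32 - 16 = 16
Total addresses = 2^16 = 65536
Usable = total - 2 (network and broadcast)
Usable hosts: 65534


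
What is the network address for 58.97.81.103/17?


IP:   00111010.01100001.01010001.01100111
Mask: 11111111.11111111.10000000.00000000
AND operation:
Net:  00111010.01100001.00000000.00000000
Network: 58.97.0.0/17


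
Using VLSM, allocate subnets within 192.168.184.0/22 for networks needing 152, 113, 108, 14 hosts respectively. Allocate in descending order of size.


152 hosts -> /24 (254 usable): 192.168.184.0/24
113 hosts -> /25 (126 usable): 192.168.185.0/25
108 hosts -> /25 (126 usable): 192.168.185.128/25
14 hosts -> /28 (14 usable): 192.168.186.0/28
Allocation: 192.168.184.0/24 (152 hosts, 254 usable); 192.168.185.0/25 (113 hosts, 126 usable); 192.168.185.128/25 (108 hosts, 126 usable); 192.168.186.0/28 (14 hosts, 14 usable)


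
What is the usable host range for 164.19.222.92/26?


Network: 164.19.222.64
Broadcast: 164.19.222.127
First usable = network + 1
Last usable = broadcast - 1
Range: 164.19.222.65 to 164.19.222.126


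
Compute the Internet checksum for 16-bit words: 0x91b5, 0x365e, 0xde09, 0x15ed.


Sum all words (with carry folding):
+ 0x91b5 = 0x91b5
+ 0x365e = 0xc813
+ 0xde09 = 0xa61d
+ 0x15ed = 0xbc0a
One's complement: ~0xbc0a
Checksum = 0x43f5


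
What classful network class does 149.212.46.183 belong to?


First octet: 149
Binary: 10010101
10xxxxxx -> Class B (128-191)
Class B, default mask 255.255.0.0 (/16)


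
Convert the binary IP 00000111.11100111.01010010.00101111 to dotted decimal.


00000111 = 7
11100111 = 231
01010010 = 82
00101111 = 47
IP: 7.231.82.47


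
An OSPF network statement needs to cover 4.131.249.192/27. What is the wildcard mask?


Subnet mask: 255.255.255.224
Wildcard = 255.255.255.255 - subnet mask
255 - 255 = 0
255 - 255 = 0
255 - 255 = 0
255 - 224 = 31
Wildcard: 0.0.0.31


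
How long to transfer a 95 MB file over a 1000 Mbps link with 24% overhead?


Effective throughput = 1000 * (1 - 24/100) = 760 Mbps
File size in Mb = 95 * 8 = 760 Mb
Time = 760 / 760
Time = 1 seconds


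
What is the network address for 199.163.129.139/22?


IP:   11000111.10100011.10000001.10001011
Mask: 11111111.11111111.11111100.00000000
AND operation:
Net:  11000111.10100011.10000000.00000000
Network: 199.163.128.0/22


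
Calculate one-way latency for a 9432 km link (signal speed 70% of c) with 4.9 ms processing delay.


Speed = 0.7 * 3e5 km/s = 210000 km/s
Propagation delay = 9432 / 210000 = 0.0449 s = 44.9143 ms
Processing delay = 4.9 ms
Total one-way latency = 49.8143 ms


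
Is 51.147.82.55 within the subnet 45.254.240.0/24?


Subnet network: 45.254.240.0
Test IP AND mask: 51.147.82.0
No, 51.147.82.55 is not in 45.254.240.0/24


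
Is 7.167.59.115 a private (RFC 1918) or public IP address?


RFC 1918 private ranges:
  10.0.0.0/8 (10.0.0.0 - 10.255.255.255)
  172.16.0.0/12 (172.16.0.0 - 172.31.255.255)
  192.168.0.0/16 (192.168.0.0 - 192.168.255.255)
Public (not in any RFC 1918 range)


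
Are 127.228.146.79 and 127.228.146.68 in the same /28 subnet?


Mask: 255.255.255.240
127.228.146.79 AND mask = 127.228.146.64
127.228.146.68 AND mask = 127.228.146.64
Yes, same subnet (127.228.146.64)


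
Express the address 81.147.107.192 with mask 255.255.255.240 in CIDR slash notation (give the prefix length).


Binary: 11111111.11111111.11111111.11110000
Count leading 1s
Prefix: /28


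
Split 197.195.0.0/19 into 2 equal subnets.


New prefix = 19 + 1 = 20
Each subnet has 4096 addresses
  197.195.0.0/20
  197.195.16.0/20
Subnets: 197.195.0.0/20, 197.195.16.0/20


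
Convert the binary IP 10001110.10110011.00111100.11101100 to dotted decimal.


10001110 = 142
10110011 = 179
00111100 = 60
11101100 = 236
IP: 142.179.60.236


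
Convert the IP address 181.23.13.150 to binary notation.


181 = 10110101
23 = 00010111
13 = 00001101
150 = 10010110
Binary: 10110101.00010111.00001101.10010110


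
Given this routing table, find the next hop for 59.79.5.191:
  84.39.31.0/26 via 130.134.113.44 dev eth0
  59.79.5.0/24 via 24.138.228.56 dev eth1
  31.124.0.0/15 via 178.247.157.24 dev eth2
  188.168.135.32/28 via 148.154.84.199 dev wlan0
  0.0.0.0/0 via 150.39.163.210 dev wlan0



Longest prefix match for 59.79.5.191:
  /26 84.39.31.0: no
  /24 59.79.5.0: MATCH
  /15 31.124.0.0: no
  /28 188.168.135.32: no
  /0 0.0.0.0: MATCH
Selected: next-hop 24.138.228.56 via eth1 (matched /24)


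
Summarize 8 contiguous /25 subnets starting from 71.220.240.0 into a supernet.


Original prefix: /25
Number of subnets: 8 = 2^3
New prefix = 25 - 3 = 22
Supernet: 71.220.240.0/22


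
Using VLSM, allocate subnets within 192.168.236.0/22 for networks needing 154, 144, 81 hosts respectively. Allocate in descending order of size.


154 hosts -> /24 (254 usable): 192.168.236.0/24
144 hosts -> /24 (254 usable): 192.168.237.0/24
81 hosts -> /25 (126 usable): 192.168.238.0/25
Allocation: 192.168.236.0/24 (154 hosts, 254 usable); 192.168.237.0/24 (144 hosts, 254 usable); 192.168.238.0/25 (81 hosts, 126 usable)


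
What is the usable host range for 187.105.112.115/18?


Network: 187.105.64.0
Broadcast: 187.105.127.255
First usable = network + 1
Last usable = broadcast - 1
Range: 187.105.64.1 to 187.105.127.254


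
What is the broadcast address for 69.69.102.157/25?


Network: 69.69.102.128/25
Host bits = 7
Set all host bits to 1:
Broadcast: 69.69.102.255


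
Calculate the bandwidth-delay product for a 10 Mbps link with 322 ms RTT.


BDP = bandwidth * RTT
= 10 Mbps * 322 ms
= 10 * 1e6 * 322 / 1000 bits
= 3220000 bits
= 402500 bytes
= 393.0664 KB
BDP = 3220000 bits (402500 bytes)


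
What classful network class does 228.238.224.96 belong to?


First octet: 228
Binary: 11100100
1110xxxx -> Class D (224-239)
Class D (multicast), default mask N/A


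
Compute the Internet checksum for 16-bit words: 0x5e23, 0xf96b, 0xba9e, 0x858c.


Sum all words (with carry folding):
+ 0x5e23 = 0x5e23
+ 0xf96b = 0x578f
+ 0xba9e = 0x122e
+ 0x858c = 0x97ba
One's complement: ~0x97ba
Checksum = 0x6845


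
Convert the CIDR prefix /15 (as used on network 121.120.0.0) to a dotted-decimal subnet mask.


/15 means 15 network bits, 17 host bits
Binary: 11111111111111100000000000000000
Mask: 255.254.0.0


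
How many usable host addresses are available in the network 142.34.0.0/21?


Host bits = 32 - 21 = 11
Total addresses = 2^11 = 2048
Usable = total - 2 (network and broadcast)
Usable hosts: 2046


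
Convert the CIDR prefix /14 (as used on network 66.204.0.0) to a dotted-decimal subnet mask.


/14 means 14 network bits, 18 host bits
Binary: 11111111111111000000000000000000
Mask: 255.252.0.0


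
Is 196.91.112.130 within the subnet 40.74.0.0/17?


Subnet network: 40.74.0.0
Test IP AND mask: 196.91.0.0
No, 196.91.112.130 is not in 40.74.0.0/17


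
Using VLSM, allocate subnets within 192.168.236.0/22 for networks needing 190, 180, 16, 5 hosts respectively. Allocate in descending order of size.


190 hosts -> /24 (254 usable): 192.168.236.0/24
180 hosts -> /24 (254 usable): 192.168.237.0/24
16 hosts -> /27 (30 usable): 192.168.238.0/27
5 hosts -> /29 (6 usable): 192.168.238.32/29
Allocation: 192.168.236.0/24 (190 hosts, 254 usable); 192.168.237.0/24 (180 hosts, 254 usable); 192.168.238.0/27 (16 hosts, 30 usable); 192.168.238.32/29 (5 hosts, 6 usable)


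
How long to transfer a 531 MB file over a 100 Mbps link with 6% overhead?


Effective throughput = 100 * (1 - 6/100) = 94 Mbps
File size in Mb = 531 * 8 = 4248 Mb
Time = 4248 / 94
Time = 45.1915 seconds


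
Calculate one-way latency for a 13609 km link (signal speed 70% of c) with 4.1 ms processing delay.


Speed = 0.7 * 3e5 km/s = 210000 km/s
Propagation delay = 13609 / 210000 = 0.0648 s = 64.8048 ms
Processing delay = 4.1 ms
Total one-way latency = 68.9048 ms


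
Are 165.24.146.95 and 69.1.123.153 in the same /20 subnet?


Mask: 255.255.240.0
165.24.146.95 AND mask = 165.24.144.0
69.1.123.153 AND mask = 69.1.112.0
No, different subnets (165.24.144.0 vs 69.1.112.0)


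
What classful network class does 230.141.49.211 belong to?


First octet: 230
Binary: 11100110
1110xxxx -> Class D (224-239)
Class D (multicast), default mask N/A


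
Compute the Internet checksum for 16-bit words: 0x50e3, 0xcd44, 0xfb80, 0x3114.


Sum all words (with carry folding):
+ 0x50e3 = 0x50e3
+ 0xcd44 = 0x1e28
+ 0xfb80 = 0x19a9
+ 0x3114 = 0x4abd
One's complement: ~0x4abd
Checksum = 0xb542


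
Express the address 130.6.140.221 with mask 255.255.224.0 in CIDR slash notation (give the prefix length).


Binary: 11111111.11111111.11100000.00000000
Count leading 1s
Prefix: /19


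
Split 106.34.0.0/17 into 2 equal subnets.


New prefix = 17 + 1 = 18
Each subnet has 16384 addresses
  106.34.0.0/18
  106.34.64.0/18
Subnets: 106.34.0.0/18, 106.34.64.0/18


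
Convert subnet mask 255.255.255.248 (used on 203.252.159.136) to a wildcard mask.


Subnet mask: 255.255.255.248
Wildcard = 255.255.255.255 - subnet mask
255 - 255 = 0
255 - 255 = 0
255 - 255 = 0
255 - 248 = 7
Wildcard: 0.0.0.7


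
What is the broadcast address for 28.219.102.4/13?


Network: 28.216.0.0/13
Host bits = 19
Set all host bits to 1:
Broadcast: 28.223.255.255


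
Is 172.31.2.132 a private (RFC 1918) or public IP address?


RFC 1918 private ranges:
  10.0.0.0/8 (10.0.0.0 - 10.255.255.255)
  172.16.0.0/12 (172.16.0.0 - 172.31.255.255)
  192.168.0.0/16 (192.168.0.0 - 192.168.255.255)
Private (in 172.16.0.0/12)


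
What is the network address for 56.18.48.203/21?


IP:   00111000.00010010.00110000.11001011
Mask: 11111111.11111111.11111000.00000000
AND operation:
Net:  00111000.00010010.00110000.00000000
Network: 56.18.48.0/21


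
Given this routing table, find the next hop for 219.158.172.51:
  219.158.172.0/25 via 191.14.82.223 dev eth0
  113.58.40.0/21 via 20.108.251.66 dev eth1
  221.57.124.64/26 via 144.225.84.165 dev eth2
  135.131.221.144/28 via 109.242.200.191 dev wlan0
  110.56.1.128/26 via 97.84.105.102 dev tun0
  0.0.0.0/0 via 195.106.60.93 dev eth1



Longest prefix match for 219.158.172.51:
  /25 219.158.172.0: MATCH
  /21 113.58.40.0: no
  /26 221.57.124.64: no
  /28 135.131.221.144: no
  /26 110.56.1.128: no
  /0 0.0.0.0: MATCH
Selected: next-hop 191.14.82.223 via eth0 (matched /25)


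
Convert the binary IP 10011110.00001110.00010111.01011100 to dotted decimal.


10011110 = 158
00001110 = 14
00010111 = 23
01011100 = 92
IP: 158.14.23.92


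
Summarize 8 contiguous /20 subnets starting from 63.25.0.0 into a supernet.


Original prefix: /20
Number of subnets: 8 = 2^3
New prefix = 20 - 3 = 17
Supernet: 63.25.0.0/17


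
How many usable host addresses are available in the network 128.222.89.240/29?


Host bits = 32 - 29 = 3
Total addresses = 2^3 = 8
Usable = total - 2 (network and broadcast)
Usable hosts: 6


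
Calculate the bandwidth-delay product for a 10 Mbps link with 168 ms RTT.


BDP = bandwidth * RTT
= 10 Mbps * 168 ms
= 10 * 1e6 * 168 / 1000 bits
= 1680000 bits
= 210000 bytes
= 205.0781 KB
BDP = 1680000 bits (210000 bytes)


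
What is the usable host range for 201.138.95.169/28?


Network: 201.138.95.160
Broadcast: 201.138.95.175
First usable = network + 1
Last usable = broadcast - 1
Range: 201.138.95.161 to 201.138.95.174


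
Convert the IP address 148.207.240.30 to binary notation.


148 = 10010100
207 = 11001111
240 = 11110000
30 = 00011110
Binary: 10010100.11001111.11110000.00011110


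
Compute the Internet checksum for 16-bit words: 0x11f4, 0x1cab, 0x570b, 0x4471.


Sum all words (with carry folding):
+ 0x11f4 = 0x11f4
+ 0x1cab = 0x2e9f
+ 0x570b = 0x85aa
+ 0x4471 = 0xca1b
One's complement: ~0xca1b
Checksum = 0x35e4


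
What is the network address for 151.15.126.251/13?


IP:   10010111.00001111.01111110.11111011
Mask: 11111111.11111000.00000000.00000000
AND operation:
Net:  10010111.00001000.00000000.00000000
Network: 151.8.0.0/13


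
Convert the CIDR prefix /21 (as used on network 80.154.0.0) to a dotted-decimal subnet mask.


/21 means 21 network bits, 11 host bits
Binary: 11111111111111111111100000000000
Mask: 255.255.248.0


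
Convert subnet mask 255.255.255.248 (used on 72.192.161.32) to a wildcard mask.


Subnet mask: 255.255.255.248
Wildcard = 255.255.255.255 - subnet mask
255 - 255 = 0
255 - 255 = 0
255 - 255 = 0
255 - 248 = 7
Wildcard: 0.0.0.7


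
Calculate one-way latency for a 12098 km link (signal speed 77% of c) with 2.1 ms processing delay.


Speed = 0.77 * 3e5 km/s = 231000 km/s
Propagation delay = 12098 / 231000 = 0.0524 s = 52.3723 ms
Processing delay = 2.1 ms
Total one-way latency = 54.4723 ms
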